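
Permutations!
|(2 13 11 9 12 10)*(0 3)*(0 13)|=8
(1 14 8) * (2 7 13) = (1 14 8)(2 7 13) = [0, 14, 7, 3, 4, 5, 6, 13, 1, 9, 10, 11, 12, 2, 8]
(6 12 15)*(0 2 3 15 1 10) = (0 2 3 15 6 12 1 10) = [2, 10, 3, 15, 4, 5, 12, 7, 8, 9, 0, 11, 1, 13, 14, 6]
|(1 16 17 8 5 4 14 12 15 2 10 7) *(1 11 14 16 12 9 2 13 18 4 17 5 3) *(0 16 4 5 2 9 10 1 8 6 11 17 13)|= 6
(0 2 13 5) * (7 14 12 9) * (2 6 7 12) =(0 6 7 14 2 13 5)(9 12) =[6, 1, 13, 3, 4, 0, 7, 14, 8, 12, 10, 11, 9, 5, 2]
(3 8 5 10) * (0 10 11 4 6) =[10, 1, 2, 8, 6, 11, 0, 7, 5, 9, 3, 4] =(0 10 3 8 5 11 4 6)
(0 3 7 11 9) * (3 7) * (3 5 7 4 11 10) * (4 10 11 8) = (0 10 3 5 7 11 9)(4 8) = [10, 1, 2, 5, 8, 7, 6, 11, 4, 0, 3, 9]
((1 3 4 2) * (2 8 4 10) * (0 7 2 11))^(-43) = ((0 7 2 1 3 10 11)(4 8))^(-43) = (0 11 10 3 1 2 7)(4 8)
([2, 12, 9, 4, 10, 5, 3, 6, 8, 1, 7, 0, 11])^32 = (0 9 12)(1 11 2)(3 10 6 4 7)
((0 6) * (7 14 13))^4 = ((0 6)(7 14 13))^4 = (7 14 13)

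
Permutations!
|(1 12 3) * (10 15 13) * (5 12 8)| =15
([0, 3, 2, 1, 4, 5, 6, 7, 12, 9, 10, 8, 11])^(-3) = [0, 3, 2, 1, 4, 5, 6, 7, 8, 9, 10, 11, 12]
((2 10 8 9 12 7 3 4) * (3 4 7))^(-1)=(2 4 7 3 12 9 8 10)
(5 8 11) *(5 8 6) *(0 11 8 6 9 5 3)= (0 11 6 3)(5 9)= [11, 1, 2, 0, 4, 9, 3, 7, 8, 5, 10, 6]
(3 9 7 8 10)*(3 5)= (3 9 7 8 10 5)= [0, 1, 2, 9, 4, 3, 6, 8, 10, 7, 5]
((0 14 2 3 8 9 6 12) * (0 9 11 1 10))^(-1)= (0 10 1 11 8 3 2 14)(6 9 12)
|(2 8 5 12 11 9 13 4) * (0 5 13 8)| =|(0 5 12 11 9 8 13 4 2)| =9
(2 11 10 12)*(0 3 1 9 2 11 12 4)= (0 3 1 9 2 12 11 10 4)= [3, 9, 12, 1, 0, 5, 6, 7, 8, 2, 4, 10, 11]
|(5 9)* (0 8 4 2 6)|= |(0 8 4 2 6)(5 9)|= 10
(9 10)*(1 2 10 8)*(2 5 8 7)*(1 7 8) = (1 5)(2 10 9 8 7) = [0, 5, 10, 3, 4, 1, 6, 2, 7, 8, 9]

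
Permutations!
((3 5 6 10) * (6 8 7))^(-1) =((3 5 8 7 6 10))^(-1) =(3 10 6 7 8 5)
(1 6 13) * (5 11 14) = (1 6 13)(5 11 14) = [0, 6, 2, 3, 4, 11, 13, 7, 8, 9, 10, 14, 12, 1, 5]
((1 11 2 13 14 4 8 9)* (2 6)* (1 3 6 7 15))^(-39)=(1 11 7 15)(2 13 14 4 8 9 3 6)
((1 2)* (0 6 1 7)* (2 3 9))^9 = ((0 6 1 3 9 2 7))^9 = (0 1 9 7 6 3 2)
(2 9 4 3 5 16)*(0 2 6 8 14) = [2, 1, 9, 5, 3, 16, 8, 7, 14, 4, 10, 11, 12, 13, 0, 15, 6] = (0 2 9 4 3 5 16 6 8 14)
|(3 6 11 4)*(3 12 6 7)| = 4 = |(3 7)(4 12 6 11)|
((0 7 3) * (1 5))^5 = (0 3 7)(1 5)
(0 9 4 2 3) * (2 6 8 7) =(0 9 4 6 8 7 2 3) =[9, 1, 3, 0, 6, 5, 8, 2, 7, 4]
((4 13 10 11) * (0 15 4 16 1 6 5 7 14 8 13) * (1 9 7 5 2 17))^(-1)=((0 15 4)(1 6 2 17)(7 14 8 13 10 11 16 9))^(-1)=(0 4 15)(1 17 2 6)(7 9 16 11 10 13 8 14)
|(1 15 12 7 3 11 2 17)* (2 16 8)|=10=|(1 15 12 7 3 11 16 8 2 17)|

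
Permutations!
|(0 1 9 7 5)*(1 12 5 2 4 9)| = |(0 12 5)(2 4 9 7)| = 12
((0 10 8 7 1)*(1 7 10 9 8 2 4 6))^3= (0 10 6 9 2 1 8 4)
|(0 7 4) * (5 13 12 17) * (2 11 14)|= 12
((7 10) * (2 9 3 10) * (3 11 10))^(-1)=(2 7 10 11 9)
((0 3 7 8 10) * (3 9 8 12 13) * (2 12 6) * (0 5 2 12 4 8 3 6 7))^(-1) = ((0 9 3)(2 4 8 10 5)(6 12 13))^(-1) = (0 3 9)(2 5 10 8 4)(6 13 12)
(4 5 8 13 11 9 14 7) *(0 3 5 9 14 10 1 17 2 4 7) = (0 3 5 8 13 11 14)(1 17 2 4 9 10) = [3, 17, 4, 5, 9, 8, 6, 7, 13, 10, 1, 14, 12, 11, 0, 15, 16, 2]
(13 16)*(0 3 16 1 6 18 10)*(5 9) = (0 3 16 13 1 6 18 10)(5 9) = [3, 6, 2, 16, 4, 9, 18, 7, 8, 5, 0, 11, 12, 1, 14, 15, 13, 17, 10]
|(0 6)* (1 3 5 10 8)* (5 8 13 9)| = 12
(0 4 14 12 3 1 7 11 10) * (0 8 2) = (0 4 14 12 3 1 7 11 10 8 2) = [4, 7, 0, 1, 14, 5, 6, 11, 2, 9, 8, 10, 3, 13, 12]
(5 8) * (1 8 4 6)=(1 8 5 4 6)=[0, 8, 2, 3, 6, 4, 1, 7, 5]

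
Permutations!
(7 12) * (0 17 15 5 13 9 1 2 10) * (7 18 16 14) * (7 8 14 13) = (0 17 15 5 7 12 18 16 13 9 1 2 10)(8 14) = [17, 2, 10, 3, 4, 7, 6, 12, 14, 1, 0, 11, 18, 9, 8, 5, 13, 15, 16]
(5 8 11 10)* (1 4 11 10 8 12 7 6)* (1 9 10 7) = (1 4 11 8 7 6 9 10 5 12) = [0, 4, 2, 3, 11, 12, 9, 6, 7, 10, 5, 8, 1]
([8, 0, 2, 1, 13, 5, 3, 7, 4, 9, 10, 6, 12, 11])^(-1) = (0 1 3 6 11 13 4 8)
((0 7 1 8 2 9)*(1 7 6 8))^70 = ((0 6 8 2 9))^70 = (9)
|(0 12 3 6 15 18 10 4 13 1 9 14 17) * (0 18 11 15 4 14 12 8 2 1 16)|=|(0 8 2 1 9 12 3 6 4 13 16)(10 14 17 18)(11 15)|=44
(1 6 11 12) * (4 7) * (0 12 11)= (0 12 1 6)(4 7)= [12, 6, 2, 3, 7, 5, 0, 4, 8, 9, 10, 11, 1]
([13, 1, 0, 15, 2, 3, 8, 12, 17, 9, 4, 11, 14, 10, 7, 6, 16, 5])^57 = (0 10 2 13 4)(3 8)(5 6)(15 17)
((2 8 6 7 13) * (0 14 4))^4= (0 14 4)(2 13 7 6 8)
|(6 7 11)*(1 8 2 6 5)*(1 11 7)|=4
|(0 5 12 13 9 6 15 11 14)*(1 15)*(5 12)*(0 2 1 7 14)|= |(0 12 13 9 6 7 14 2 1 15 11)|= 11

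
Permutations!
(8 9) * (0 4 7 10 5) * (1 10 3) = [4, 10, 2, 1, 7, 0, 6, 3, 9, 8, 5] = (0 4 7 3 1 10 5)(8 9)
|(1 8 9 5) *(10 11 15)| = |(1 8 9 5)(10 11 15)| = 12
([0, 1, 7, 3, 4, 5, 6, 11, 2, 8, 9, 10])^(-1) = (2 8 9 10 11 7)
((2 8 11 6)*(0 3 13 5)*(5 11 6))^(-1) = (0 5 11 13 3)(2 6 8)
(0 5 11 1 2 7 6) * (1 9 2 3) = (0 5 11 9 2 7 6)(1 3) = [5, 3, 7, 1, 4, 11, 0, 6, 8, 2, 10, 9]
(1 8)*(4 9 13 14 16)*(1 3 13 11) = (1 8 3 13 14 16 4 9 11) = [0, 8, 2, 13, 9, 5, 6, 7, 3, 11, 10, 1, 12, 14, 16, 15, 4]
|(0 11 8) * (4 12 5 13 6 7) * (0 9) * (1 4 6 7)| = 28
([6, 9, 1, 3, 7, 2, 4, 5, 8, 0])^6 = (0 1 5 4)(2 7 6 9)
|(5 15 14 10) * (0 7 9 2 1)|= 20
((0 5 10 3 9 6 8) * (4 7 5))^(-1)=(0 8 6 9 3 10 5 7 4)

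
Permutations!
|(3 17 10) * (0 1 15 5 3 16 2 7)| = |(0 1 15 5 3 17 10 16 2 7)| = 10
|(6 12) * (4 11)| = 2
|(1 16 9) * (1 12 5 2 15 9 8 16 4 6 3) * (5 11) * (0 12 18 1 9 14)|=42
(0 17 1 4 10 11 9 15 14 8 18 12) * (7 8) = (0 17 1 4 10 11 9 15 14 7 8 18 12) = [17, 4, 2, 3, 10, 5, 6, 8, 18, 15, 11, 9, 0, 13, 7, 14, 16, 1, 12]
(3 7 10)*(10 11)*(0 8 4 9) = (0 8 4 9)(3 7 11 10) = [8, 1, 2, 7, 9, 5, 6, 11, 4, 0, 3, 10]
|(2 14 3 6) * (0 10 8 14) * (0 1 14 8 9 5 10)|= |(1 14 3 6 2)(5 10 9)|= 15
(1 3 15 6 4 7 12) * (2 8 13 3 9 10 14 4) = [0, 9, 8, 15, 7, 5, 2, 12, 13, 10, 14, 11, 1, 3, 4, 6] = (1 9 10 14 4 7 12)(2 8 13 3 15 6)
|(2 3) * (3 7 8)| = 4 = |(2 7 8 3)|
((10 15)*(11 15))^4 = ((10 11 15))^4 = (10 11 15)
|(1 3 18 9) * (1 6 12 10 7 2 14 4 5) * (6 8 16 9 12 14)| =33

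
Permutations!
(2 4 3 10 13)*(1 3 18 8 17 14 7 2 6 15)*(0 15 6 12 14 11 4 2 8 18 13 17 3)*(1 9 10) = (18)(0 15 9 10 17 11 4 13 12 14 7 8 3 1) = [15, 0, 2, 1, 13, 5, 6, 8, 3, 10, 17, 4, 14, 12, 7, 9, 16, 11, 18]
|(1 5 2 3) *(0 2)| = 5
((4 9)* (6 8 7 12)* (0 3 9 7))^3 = ((0 3 9 4 7 12 6 8))^3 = (0 4 6 3 7 8 9 12)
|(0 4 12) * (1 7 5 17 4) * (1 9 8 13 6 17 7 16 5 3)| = |(0 9 8 13 6 17 4 12)(1 16 5 7 3)| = 40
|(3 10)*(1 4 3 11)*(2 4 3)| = 4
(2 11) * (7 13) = [0, 1, 11, 3, 4, 5, 6, 13, 8, 9, 10, 2, 12, 7] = (2 11)(7 13)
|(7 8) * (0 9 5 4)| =|(0 9 5 4)(7 8)| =4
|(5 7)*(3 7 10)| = |(3 7 5 10)| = 4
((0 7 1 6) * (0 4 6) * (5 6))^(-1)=((0 7 1)(4 5 6))^(-1)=(0 1 7)(4 6 5)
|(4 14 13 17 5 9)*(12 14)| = |(4 12 14 13 17 5 9)| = 7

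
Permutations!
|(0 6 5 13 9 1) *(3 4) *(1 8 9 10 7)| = 14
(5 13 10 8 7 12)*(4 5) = [0, 1, 2, 3, 5, 13, 6, 12, 7, 9, 8, 11, 4, 10] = (4 5 13 10 8 7 12)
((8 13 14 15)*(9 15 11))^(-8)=(8 9 14)(11 13 15)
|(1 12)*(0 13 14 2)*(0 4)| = 10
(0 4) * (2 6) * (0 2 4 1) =(0 1)(2 6 4) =[1, 0, 6, 3, 2, 5, 4]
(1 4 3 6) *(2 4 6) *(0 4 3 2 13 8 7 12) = (0 4 2 3 13 8 7 12)(1 6) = [4, 6, 3, 13, 2, 5, 1, 12, 7, 9, 10, 11, 0, 8]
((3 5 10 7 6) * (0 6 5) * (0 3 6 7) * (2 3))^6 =(0 5)(7 10) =((0 7 5 10)(2 3))^6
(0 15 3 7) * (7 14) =(0 15 3 14 7) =[15, 1, 2, 14, 4, 5, 6, 0, 8, 9, 10, 11, 12, 13, 7, 3]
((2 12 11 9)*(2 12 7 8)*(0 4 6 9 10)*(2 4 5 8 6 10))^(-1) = (0 10 4 8 5)(2 11 12 9 6 7)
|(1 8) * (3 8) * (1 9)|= 4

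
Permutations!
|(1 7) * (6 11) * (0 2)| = |(0 2)(1 7)(6 11)| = 2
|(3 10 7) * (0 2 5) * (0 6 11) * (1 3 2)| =|(0 1 3 10 7 2 5 6 11)| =9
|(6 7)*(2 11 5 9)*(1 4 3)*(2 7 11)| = |(1 4 3)(5 9 7 6 11)| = 15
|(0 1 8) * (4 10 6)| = 3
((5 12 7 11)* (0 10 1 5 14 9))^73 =((0 10 1 5 12 7 11 14 9))^73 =(0 10 1 5 12 7 11 14 9)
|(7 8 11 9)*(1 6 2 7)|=7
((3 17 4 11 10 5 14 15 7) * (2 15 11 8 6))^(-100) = (2 17)(3 6)(4 15)(7 8)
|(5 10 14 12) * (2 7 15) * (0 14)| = |(0 14 12 5 10)(2 7 15)| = 15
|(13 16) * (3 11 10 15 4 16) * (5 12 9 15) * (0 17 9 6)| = 13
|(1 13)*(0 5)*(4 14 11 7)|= |(0 5)(1 13)(4 14 11 7)|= 4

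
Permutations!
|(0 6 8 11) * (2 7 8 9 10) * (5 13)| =8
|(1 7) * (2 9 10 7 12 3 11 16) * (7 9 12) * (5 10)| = 30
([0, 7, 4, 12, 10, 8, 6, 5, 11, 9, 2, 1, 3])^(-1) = (1 11 8 5 7)(2 10 4)(3 12)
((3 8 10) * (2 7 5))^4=(2 7 5)(3 8 10)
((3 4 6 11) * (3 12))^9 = (3 12 11 6 4)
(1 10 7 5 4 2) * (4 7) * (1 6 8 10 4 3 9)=(1 4 2 6 8 10 3 9)(5 7)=[0, 4, 6, 9, 2, 7, 8, 5, 10, 1, 3]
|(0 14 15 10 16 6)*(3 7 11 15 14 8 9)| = 10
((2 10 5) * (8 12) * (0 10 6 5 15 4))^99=(0 4 15 10)(8 12)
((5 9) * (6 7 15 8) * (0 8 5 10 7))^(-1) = (0 6 8)(5 15 7 10 9)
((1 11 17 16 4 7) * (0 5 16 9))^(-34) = (0 16 7 11 9 5 4 1 17)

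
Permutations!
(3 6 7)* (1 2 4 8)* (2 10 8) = (1 10 8)(2 4)(3 6 7) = [0, 10, 4, 6, 2, 5, 7, 3, 1, 9, 8]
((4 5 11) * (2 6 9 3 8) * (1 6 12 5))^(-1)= ((1 6 9 3 8 2 12 5 11 4))^(-1)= (1 4 11 5 12 2 8 3 9 6)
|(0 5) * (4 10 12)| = |(0 5)(4 10 12)| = 6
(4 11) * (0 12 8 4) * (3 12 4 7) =(0 4 11)(3 12 8 7) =[4, 1, 2, 12, 11, 5, 6, 3, 7, 9, 10, 0, 8]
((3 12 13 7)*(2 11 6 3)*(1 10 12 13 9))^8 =(2 6 13)(3 7 11)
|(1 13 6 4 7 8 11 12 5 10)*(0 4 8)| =24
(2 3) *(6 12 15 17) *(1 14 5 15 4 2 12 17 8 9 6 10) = (1 14 5 15 8 9 6 17 10)(2 3 12 4) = [0, 14, 3, 12, 2, 15, 17, 7, 9, 6, 1, 11, 4, 13, 5, 8, 16, 10]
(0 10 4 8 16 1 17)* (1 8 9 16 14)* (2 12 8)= (0 10 4 9 16 2 12 8 14 1 17)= [10, 17, 12, 3, 9, 5, 6, 7, 14, 16, 4, 11, 8, 13, 1, 15, 2, 0]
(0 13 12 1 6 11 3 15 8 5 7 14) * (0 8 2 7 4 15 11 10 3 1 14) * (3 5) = (0 13 12 14 8 3 11 1 6 10 5 4 15 2 7) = [13, 6, 7, 11, 15, 4, 10, 0, 3, 9, 5, 1, 14, 12, 8, 2]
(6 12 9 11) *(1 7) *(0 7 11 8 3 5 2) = (0 7 1 11 6 12 9 8 3 5 2) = [7, 11, 0, 5, 4, 2, 12, 1, 3, 8, 10, 6, 9]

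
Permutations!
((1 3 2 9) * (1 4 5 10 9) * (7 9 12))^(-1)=(1 2 3)(4 9 7 12 10 5)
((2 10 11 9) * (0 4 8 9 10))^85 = ((0 4 8 9 2)(10 11))^85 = (10 11)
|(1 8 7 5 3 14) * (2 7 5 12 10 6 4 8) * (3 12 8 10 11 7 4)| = 35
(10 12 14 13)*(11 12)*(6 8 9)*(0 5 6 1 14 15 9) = (0 5 6 8)(1 14 13 10 11 12 15 9) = [5, 14, 2, 3, 4, 6, 8, 7, 0, 1, 11, 12, 15, 10, 13, 9]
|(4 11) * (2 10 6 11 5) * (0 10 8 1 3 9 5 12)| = 6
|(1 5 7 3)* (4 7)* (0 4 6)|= 7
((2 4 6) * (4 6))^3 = ((2 6))^3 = (2 6)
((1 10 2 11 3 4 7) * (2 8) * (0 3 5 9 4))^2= (1 8 11 9 7 10 2 5 4)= ((0 3)(1 10 8 2 11 5 9 4 7))^2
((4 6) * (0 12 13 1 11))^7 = (0 13 11 12 1)(4 6)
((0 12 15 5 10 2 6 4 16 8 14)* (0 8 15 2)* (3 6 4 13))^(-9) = (0 10 5 15 16 4 2 12)(8 14)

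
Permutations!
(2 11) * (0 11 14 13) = (0 11 2 14 13) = [11, 1, 14, 3, 4, 5, 6, 7, 8, 9, 10, 2, 12, 0, 13]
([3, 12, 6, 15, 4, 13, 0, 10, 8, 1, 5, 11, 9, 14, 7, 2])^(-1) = [6, 9, 15, 0, 4, 10, 2, 14, 8, 12, 7, 11, 1, 5, 13, 3]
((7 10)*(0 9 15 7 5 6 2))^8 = ((0 9 15 7 10 5 6 2))^8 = (15)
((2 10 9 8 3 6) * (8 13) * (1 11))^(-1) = ((1 11)(2 10 9 13 8 3 6))^(-1) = (1 11)(2 6 3 8 13 9 10)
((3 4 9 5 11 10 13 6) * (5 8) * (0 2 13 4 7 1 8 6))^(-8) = ((0 2 13)(1 8 5 11 10 4 9 6 3 7))^(-8) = (0 2 13)(1 5 10 9 3)(4 6 7 8 11)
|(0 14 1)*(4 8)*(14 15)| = |(0 15 14 1)(4 8)| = 4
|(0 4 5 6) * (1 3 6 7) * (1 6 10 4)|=8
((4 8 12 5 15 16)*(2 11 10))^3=((2 11 10)(4 8 12 5 15 16))^3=(4 5)(8 15)(12 16)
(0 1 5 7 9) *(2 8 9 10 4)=[1, 5, 8, 3, 2, 7, 6, 10, 9, 0, 4]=(0 1 5 7 10 4 2 8 9)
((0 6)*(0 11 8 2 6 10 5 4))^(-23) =(0 10 5 4)(2 6 11 8)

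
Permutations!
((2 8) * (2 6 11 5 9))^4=(2 5 6)(8 9 11)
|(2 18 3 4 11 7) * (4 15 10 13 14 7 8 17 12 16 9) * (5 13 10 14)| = 42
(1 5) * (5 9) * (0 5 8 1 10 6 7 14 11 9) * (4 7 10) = (0 5 4 7 14 11 9 8 1)(6 10) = [5, 0, 2, 3, 7, 4, 10, 14, 1, 8, 6, 9, 12, 13, 11]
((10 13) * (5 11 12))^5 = ((5 11 12)(10 13))^5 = (5 12 11)(10 13)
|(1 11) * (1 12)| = |(1 11 12)| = 3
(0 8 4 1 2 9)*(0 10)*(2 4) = (0 8 2 9 10)(1 4) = [8, 4, 9, 3, 1, 5, 6, 7, 2, 10, 0]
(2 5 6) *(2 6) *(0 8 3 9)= (0 8 3 9)(2 5)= [8, 1, 5, 9, 4, 2, 6, 7, 3, 0]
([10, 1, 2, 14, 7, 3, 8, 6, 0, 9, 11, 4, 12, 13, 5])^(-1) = (0 8 6 7 4 11 10)(3 5 14)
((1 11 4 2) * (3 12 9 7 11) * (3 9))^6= ((1 9 7 11 4 2)(3 12))^6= (12)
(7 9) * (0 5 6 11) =(0 5 6 11)(7 9) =[5, 1, 2, 3, 4, 6, 11, 9, 8, 7, 10, 0]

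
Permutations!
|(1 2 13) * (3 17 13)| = 5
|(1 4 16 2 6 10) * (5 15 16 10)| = 15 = |(1 4 10)(2 6 5 15 16)|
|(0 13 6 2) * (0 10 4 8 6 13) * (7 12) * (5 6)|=|(13)(2 10 4 8 5 6)(7 12)|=6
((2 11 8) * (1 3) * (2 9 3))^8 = (1 11 9)(2 8 3)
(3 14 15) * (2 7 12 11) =(2 7 12 11)(3 14 15) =[0, 1, 7, 14, 4, 5, 6, 12, 8, 9, 10, 2, 11, 13, 15, 3]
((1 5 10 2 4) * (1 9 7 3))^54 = (1 7 4 10)(2 5 3 9)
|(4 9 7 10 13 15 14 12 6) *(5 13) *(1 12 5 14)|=|(1 12 6 4 9 7 10 14 5 13 15)|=11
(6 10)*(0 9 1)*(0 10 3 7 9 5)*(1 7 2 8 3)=(0 5)(1 10 6)(2 8 3)(7 9)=[5, 10, 8, 2, 4, 0, 1, 9, 3, 7, 6]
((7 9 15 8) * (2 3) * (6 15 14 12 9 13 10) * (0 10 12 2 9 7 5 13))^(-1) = ((0 10 6 15 8 5 13 12 7)(2 3 9 14))^(-1) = (0 7 12 13 5 8 15 6 10)(2 14 9 3)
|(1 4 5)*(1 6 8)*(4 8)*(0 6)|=|(0 6 4 5)(1 8)|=4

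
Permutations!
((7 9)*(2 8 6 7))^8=(2 7 8 9 6)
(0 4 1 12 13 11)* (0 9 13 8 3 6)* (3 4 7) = (0 7 3 6)(1 12 8 4)(9 13 11) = [7, 12, 2, 6, 1, 5, 0, 3, 4, 13, 10, 9, 8, 11]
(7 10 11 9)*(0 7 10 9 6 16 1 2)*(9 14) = [7, 2, 0, 3, 4, 5, 16, 14, 8, 10, 11, 6, 12, 13, 9, 15, 1] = (0 7 14 9 10 11 6 16 1 2)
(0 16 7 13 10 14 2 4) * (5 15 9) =(0 16 7 13 10 14 2 4)(5 15 9) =[16, 1, 4, 3, 0, 15, 6, 13, 8, 5, 14, 11, 12, 10, 2, 9, 7]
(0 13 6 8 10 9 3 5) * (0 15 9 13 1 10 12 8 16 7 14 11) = [1, 10, 2, 5, 4, 15, 16, 14, 12, 3, 13, 0, 8, 6, 11, 9, 7] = (0 1 10 13 6 16 7 14 11)(3 5 15 9)(8 12)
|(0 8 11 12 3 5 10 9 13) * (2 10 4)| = 11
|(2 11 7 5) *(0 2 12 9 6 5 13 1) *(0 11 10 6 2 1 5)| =11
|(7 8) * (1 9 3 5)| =4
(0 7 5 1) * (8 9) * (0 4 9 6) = [7, 4, 2, 3, 9, 1, 0, 5, 6, 8] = (0 7 5 1 4 9 8 6)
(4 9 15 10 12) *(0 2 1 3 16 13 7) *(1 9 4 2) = (0 1 3 16 13 7)(2 9 15 10 12) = [1, 3, 9, 16, 4, 5, 6, 0, 8, 15, 12, 11, 2, 7, 14, 10, 13]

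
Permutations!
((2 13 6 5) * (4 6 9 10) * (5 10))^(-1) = ((2 13 9 5)(4 6 10))^(-1) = (2 5 9 13)(4 10 6)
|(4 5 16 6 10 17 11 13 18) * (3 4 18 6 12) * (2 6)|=30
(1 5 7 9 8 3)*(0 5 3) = [5, 3, 2, 1, 4, 7, 6, 9, 0, 8] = (0 5 7 9 8)(1 3)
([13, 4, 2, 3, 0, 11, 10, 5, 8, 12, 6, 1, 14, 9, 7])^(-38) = (0 9 14 5 1)(4 13 12 7 11)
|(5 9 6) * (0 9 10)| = |(0 9 6 5 10)| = 5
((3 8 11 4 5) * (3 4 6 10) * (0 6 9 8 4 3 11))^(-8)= (0 9 10)(3 4 5)(6 8 11)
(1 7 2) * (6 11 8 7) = (1 6 11 8 7 2) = [0, 6, 1, 3, 4, 5, 11, 2, 7, 9, 10, 8]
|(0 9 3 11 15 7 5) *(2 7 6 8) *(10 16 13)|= |(0 9 3 11 15 6 8 2 7 5)(10 16 13)|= 30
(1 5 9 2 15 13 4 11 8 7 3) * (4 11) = (1 5 9 2 15 13 11 8 7 3) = [0, 5, 15, 1, 4, 9, 6, 3, 7, 2, 10, 8, 12, 11, 14, 13]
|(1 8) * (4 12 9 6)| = |(1 8)(4 12 9 6)| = 4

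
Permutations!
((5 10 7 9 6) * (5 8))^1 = ((5 10 7 9 6 8))^1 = (5 10 7 9 6 8)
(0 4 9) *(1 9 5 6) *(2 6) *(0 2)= (0 4 5)(1 9 2 6)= [4, 9, 6, 3, 5, 0, 1, 7, 8, 2]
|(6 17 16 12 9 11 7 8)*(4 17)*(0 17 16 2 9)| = 11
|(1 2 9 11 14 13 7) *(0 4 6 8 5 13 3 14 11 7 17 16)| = 8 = |(0 4 6 8 5 13 17 16)(1 2 9 7)(3 14)|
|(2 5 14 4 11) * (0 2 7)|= |(0 2 5 14 4 11 7)|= 7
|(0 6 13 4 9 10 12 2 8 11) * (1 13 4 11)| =|(0 6 4 9 10 12 2 8 1 13 11)| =11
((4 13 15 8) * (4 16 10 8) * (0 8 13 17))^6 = (0 4 13 16)(8 17 15 10)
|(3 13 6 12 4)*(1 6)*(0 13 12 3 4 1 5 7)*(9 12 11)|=12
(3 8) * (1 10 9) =(1 10 9)(3 8) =[0, 10, 2, 8, 4, 5, 6, 7, 3, 1, 9]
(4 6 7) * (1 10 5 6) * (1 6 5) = (1 10)(4 6 7) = [0, 10, 2, 3, 6, 5, 7, 4, 8, 9, 1]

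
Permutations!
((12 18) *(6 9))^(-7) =(6 9)(12 18)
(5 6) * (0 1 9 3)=(0 1 9 3)(5 6)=[1, 9, 2, 0, 4, 6, 5, 7, 8, 3]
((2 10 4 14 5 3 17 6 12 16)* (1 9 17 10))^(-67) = (1 6 2 17 16 9 12)(3 14 10 5 4)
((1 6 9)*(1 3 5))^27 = ((1 6 9 3 5))^27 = (1 9 5 6 3)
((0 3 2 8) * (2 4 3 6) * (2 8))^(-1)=(0 8 6)(3 4)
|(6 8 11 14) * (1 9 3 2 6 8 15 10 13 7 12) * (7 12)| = |(1 9 3 2 6 15 10 13 12)(8 11 14)| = 9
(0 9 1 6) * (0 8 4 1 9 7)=(9)(0 7)(1 6 8 4)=[7, 6, 2, 3, 1, 5, 8, 0, 4, 9]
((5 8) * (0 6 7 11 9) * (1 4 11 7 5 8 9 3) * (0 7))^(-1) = ((0 6 5 9 7)(1 4 11 3))^(-1) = (0 7 9 5 6)(1 3 11 4)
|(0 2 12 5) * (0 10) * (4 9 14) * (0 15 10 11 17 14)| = 18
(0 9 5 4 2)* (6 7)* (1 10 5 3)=(0 9 3 1 10 5 4 2)(6 7)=[9, 10, 0, 1, 2, 4, 7, 6, 8, 3, 5]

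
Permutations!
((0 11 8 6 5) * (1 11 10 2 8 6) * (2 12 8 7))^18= ((0 10 12 8 1 11 6 5)(2 7))^18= (0 12 1 6)(5 10 8 11)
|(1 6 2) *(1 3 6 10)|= 6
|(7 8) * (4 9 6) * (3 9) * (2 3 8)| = 7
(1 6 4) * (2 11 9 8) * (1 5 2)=(1 6 4 5 2 11 9 8)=[0, 6, 11, 3, 5, 2, 4, 7, 1, 8, 10, 9]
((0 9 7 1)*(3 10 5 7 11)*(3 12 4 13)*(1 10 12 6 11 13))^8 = (0 9 13 3 12 4 1)(5 10 7)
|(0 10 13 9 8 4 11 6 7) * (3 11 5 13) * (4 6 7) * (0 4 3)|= |(0 10)(3 11 7 4 5 13 9 8 6)|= 18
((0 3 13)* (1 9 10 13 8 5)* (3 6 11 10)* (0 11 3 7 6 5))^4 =((0 5 1 9 7 6 3 8)(10 13 11))^4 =(0 7)(1 3)(5 6)(8 9)(10 13 11)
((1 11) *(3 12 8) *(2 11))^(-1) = (1 11 2)(3 8 12)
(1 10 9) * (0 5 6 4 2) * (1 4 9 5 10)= [10, 1, 0, 3, 2, 6, 9, 7, 8, 4, 5]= (0 10 5 6 9 4 2)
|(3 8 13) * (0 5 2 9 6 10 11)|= |(0 5 2 9 6 10 11)(3 8 13)|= 21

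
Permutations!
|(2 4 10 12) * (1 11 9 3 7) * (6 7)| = |(1 11 9 3 6 7)(2 4 10 12)| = 12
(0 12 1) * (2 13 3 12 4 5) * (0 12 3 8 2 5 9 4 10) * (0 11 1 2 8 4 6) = [10, 12, 13, 3, 9, 5, 0, 7, 8, 6, 11, 1, 2, 4] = (0 10 11 1 12 2 13 4 9 6)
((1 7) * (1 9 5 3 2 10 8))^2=(1 9 3 10)(2 8 7 5)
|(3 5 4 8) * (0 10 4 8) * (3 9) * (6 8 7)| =6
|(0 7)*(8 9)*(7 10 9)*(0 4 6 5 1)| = 9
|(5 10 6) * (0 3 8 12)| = 12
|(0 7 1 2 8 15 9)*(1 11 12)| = |(0 7 11 12 1 2 8 15 9)| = 9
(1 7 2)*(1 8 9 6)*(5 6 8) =[0, 7, 5, 3, 4, 6, 1, 2, 9, 8] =(1 7 2 5 6)(8 9)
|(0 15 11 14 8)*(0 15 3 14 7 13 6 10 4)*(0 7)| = |(0 3 14 8 15 11)(4 7 13 6 10)| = 30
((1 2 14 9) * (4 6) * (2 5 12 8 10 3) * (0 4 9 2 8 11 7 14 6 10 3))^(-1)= (0 10 4)(1 9 6 2 14 7 11 12 5)(3 8)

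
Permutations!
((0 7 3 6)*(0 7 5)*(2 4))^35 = ((0 5)(2 4)(3 6 7))^35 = (0 5)(2 4)(3 7 6)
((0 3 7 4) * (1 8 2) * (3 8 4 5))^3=(0 1 8 4 2)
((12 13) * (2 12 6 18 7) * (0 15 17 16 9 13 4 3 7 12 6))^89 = (0 13 9 16 17 15)(2 3 12 6 7 4 18)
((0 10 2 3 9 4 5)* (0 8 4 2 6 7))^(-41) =((0 10 6 7)(2 3 9)(4 5 8))^(-41) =(0 7 6 10)(2 3 9)(4 5 8)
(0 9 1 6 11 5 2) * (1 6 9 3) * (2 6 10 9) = [3, 2, 0, 1, 4, 6, 11, 7, 8, 10, 9, 5] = (0 3 1 2)(5 6 11)(9 10)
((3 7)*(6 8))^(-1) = (3 7)(6 8)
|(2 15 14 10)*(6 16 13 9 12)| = 20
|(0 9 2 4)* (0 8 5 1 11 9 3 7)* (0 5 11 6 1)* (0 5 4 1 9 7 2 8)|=10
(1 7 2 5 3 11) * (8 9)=(1 7 2 5 3 11)(8 9)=[0, 7, 5, 11, 4, 3, 6, 2, 9, 8, 10, 1]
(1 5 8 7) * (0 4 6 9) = (0 4 6 9)(1 5 8 7) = [4, 5, 2, 3, 6, 8, 9, 1, 7, 0]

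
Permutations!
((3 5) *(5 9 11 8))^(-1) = (3 5 8 11 9)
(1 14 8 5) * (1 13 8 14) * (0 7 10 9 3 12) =(14)(0 7 10 9 3 12)(5 13 8) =[7, 1, 2, 12, 4, 13, 6, 10, 5, 3, 9, 11, 0, 8, 14]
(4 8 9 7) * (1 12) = (1 12)(4 8 9 7) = [0, 12, 2, 3, 8, 5, 6, 4, 9, 7, 10, 11, 1]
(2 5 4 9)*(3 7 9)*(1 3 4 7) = (1 3)(2 5 7 9) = [0, 3, 5, 1, 4, 7, 6, 9, 8, 2]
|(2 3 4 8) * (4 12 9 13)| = |(2 3 12 9 13 4 8)| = 7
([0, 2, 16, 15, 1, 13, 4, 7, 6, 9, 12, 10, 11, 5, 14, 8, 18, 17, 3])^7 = [0, 6, 4, 16, 8, 13, 15, 7, 3, 9, 12, 10, 11, 5, 14, 18, 1, 17, 2]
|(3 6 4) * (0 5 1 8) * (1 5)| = 3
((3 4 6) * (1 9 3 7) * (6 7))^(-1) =((1 9 3 4 7))^(-1) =(1 7 4 3 9)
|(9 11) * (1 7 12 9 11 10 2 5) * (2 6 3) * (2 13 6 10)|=6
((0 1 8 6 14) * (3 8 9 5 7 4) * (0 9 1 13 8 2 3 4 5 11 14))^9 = ((0 13 8 6)(2 3)(5 7)(9 11 14))^9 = (14)(0 13 8 6)(2 3)(5 7)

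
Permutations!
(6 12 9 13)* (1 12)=(1 12 9 13 6)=[0, 12, 2, 3, 4, 5, 1, 7, 8, 13, 10, 11, 9, 6]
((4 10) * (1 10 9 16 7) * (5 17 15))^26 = (1 4 16)(5 15 17)(7 10 9)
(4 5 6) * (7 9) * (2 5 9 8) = [0, 1, 5, 3, 9, 6, 4, 8, 2, 7] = (2 5 6 4 9 7 8)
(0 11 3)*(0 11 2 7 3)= (0 2 7 3 11)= [2, 1, 7, 11, 4, 5, 6, 3, 8, 9, 10, 0]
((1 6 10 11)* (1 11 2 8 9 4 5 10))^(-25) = (11)(1 6)(2 10 5 4 9 8)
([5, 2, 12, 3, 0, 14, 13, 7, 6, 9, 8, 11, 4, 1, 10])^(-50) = [6, 5, 14, 3, 8, 13, 4, 7, 12, 9, 2, 11, 10, 0, 1]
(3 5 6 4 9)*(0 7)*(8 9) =(0 7)(3 5 6 4 8 9) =[7, 1, 2, 5, 8, 6, 4, 0, 9, 3]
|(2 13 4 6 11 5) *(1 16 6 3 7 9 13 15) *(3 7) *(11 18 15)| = 60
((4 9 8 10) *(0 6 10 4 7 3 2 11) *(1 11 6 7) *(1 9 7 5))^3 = (0 11 1 5)(2 9 7 6 8 3 10 4)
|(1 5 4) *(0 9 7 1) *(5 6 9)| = 12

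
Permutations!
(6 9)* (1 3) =[0, 3, 2, 1, 4, 5, 9, 7, 8, 6] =(1 3)(6 9)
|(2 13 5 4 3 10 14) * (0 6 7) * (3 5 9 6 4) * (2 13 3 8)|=|(0 4 5 8 2 3 10 14 13 9 6 7)|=12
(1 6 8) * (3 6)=[0, 3, 2, 6, 4, 5, 8, 7, 1]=(1 3 6 8)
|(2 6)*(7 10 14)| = |(2 6)(7 10 14)| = 6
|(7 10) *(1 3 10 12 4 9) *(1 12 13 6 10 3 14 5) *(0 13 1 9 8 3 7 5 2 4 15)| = |(0 13 6 10 5 9 12 15)(1 14 2 4 8 3 7)| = 56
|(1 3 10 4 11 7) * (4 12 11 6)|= 6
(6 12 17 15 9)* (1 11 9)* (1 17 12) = [0, 11, 2, 3, 4, 5, 1, 7, 8, 6, 10, 9, 12, 13, 14, 17, 16, 15] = (1 11 9 6)(15 17)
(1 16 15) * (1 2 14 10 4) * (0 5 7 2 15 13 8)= (0 5 7 2 14 10 4 1 16 13 8)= [5, 16, 14, 3, 1, 7, 6, 2, 0, 9, 4, 11, 12, 8, 10, 15, 13]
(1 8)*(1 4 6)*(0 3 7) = [3, 8, 2, 7, 6, 5, 1, 0, 4] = (0 3 7)(1 8 4 6)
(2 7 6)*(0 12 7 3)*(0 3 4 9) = (0 12 7 6 2 4 9) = [12, 1, 4, 3, 9, 5, 2, 6, 8, 0, 10, 11, 7]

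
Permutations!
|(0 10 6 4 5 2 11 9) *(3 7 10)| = |(0 3 7 10 6 4 5 2 11 9)| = 10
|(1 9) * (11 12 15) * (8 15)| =|(1 9)(8 15 11 12)| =4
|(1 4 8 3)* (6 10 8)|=|(1 4 6 10 8 3)|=6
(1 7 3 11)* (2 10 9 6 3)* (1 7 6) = (1 6 3 11 7 2 10 9) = [0, 6, 10, 11, 4, 5, 3, 2, 8, 1, 9, 7]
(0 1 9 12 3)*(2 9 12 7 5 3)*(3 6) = (0 1 12 2 9 7 5 6 3) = [1, 12, 9, 0, 4, 6, 3, 5, 8, 7, 10, 11, 2]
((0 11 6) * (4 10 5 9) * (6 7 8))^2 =(0 7 6 11 8)(4 5)(9 10)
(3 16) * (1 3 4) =(1 3 16 4) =[0, 3, 2, 16, 1, 5, 6, 7, 8, 9, 10, 11, 12, 13, 14, 15, 4]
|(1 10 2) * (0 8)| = 6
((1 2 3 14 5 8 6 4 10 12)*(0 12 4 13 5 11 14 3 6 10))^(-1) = (0 4 10 8 5 13 6 2 1 12)(11 14)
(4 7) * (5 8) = [0, 1, 2, 3, 7, 8, 6, 4, 5] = (4 7)(5 8)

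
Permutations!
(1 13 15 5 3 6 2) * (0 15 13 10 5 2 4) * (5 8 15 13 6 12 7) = (0 13 6 4)(1 10 8 15 2)(3 12 7 5) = [13, 10, 1, 12, 0, 3, 4, 5, 15, 9, 8, 11, 7, 6, 14, 2]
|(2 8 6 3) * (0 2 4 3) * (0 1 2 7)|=4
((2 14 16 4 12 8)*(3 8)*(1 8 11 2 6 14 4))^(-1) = ((1 8 6 14 16)(2 4 12 3 11))^(-1) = (1 16 14 6 8)(2 11 3 12 4)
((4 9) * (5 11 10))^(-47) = (4 9)(5 11 10)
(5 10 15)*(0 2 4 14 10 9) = (0 2 4 14 10 15 5 9) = [2, 1, 4, 3, 14, 9, 6, 7, 8, 0, 15, 11, 12, 13, 10, 5]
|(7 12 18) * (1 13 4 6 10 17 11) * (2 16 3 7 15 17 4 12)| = 84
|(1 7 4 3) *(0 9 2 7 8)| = 8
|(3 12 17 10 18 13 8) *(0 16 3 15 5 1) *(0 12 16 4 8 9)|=|(0 4 8 15 5 1 12 17 10 18 13 9)(3 16)|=12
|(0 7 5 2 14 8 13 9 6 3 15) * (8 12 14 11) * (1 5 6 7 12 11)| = 33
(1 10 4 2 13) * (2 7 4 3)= (1 10 3 2 13)(4 7)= [0, 10, 13, 2, 7, 5, 6, 4, 8, 9, 3, 11, 12, 1]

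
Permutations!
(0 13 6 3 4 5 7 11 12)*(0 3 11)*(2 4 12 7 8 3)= [13, 1, 4, 12, 5, 8, 11, 0, 3, 9, 10, 7, 2, 6]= (0 13 6 11 7)(2 4 5 8 3 12)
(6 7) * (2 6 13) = (2 6 7 13) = [0, 1, 6, 3, 4, 5, 7, 13, 8, 9, 10, 11, 12, 2]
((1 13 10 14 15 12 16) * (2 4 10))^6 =((1 13 2 4 10 14 15 12 16))^6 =(1 15 4)(2 16 14)(10 13 12)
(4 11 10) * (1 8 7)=(1 8 7)(4 11 10)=[0, 8, 2, 3, 11, 5, 6, 1, 7, 9, 4, 10]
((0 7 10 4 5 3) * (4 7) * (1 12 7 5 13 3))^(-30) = (0 13)(3 4)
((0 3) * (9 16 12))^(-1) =((0 3)(9 16 12))^(-1) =(0 3)(9 12 16)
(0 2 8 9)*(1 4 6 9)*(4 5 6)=(0 2 8 1 5 6 9)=[2, 5, 8, 3, 4, 6, 9, 7, 1, 0]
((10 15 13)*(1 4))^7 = ((1 4)(10 15 13))^7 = (1 4)(10 15 13)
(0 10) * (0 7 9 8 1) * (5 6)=(0 10 7 9 8 1)(5 6)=[10, 0, 2, 3, 4, 6, 5, 9, 1, 8, 7]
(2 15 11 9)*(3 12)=[0, 1, 15, 12, 4, 5, 6, 7, 8, 2, 10, 9, 3, 13, 14, 11]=(2 15 11 9)(3 12)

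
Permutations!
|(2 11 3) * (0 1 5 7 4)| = 15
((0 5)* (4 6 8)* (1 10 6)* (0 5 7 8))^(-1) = (0 6 10 1 4 8 7)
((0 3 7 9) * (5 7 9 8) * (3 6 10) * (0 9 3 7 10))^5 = (0 6)(5 10 7 8)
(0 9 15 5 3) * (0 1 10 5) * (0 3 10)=(0 9 15 3 1)(5 10)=[9, 0, 2, 1, 4, 10, 6, 7, 8, 15, 5, 11, 12, 13, 14, 3]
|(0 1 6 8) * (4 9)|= 4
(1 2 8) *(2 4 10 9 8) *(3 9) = [0, 4, 2, 9, 10, 5, 6, 7, 1, 8, 3] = (1 4 10 3 9 8)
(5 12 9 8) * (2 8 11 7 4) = [0, 1, 8, 3, 2, 12, 6, 4, 5, 11, 10, 7, 9] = (2 8 5 12 9 11 7 4)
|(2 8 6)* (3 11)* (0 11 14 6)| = 7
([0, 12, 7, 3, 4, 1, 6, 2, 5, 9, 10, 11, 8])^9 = [0, 12, 7, 3, 4, 1, 6, 2, 5, 9, 10, 11, 8]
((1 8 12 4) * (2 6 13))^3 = (13)(1 4 12 8)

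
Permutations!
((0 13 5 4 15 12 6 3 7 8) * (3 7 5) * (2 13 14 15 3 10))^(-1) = (0 8 7 6 12 15 14)(2 10 13)(3 4 5)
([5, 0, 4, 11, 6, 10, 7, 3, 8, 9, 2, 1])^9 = (0 1 11 3 7 6 4 2 10 5)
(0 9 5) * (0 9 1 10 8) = (0 1 10 8)(5 9) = [1, 10, 2, 3, 4, 9, 6, 7, 0, 5, 8]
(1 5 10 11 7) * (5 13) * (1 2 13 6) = (1 6)(2 13 5 10 11 7) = [0, 6, 13, 3, 4, 10, 1, 2, 8, 9, 11, 7, 12, 5]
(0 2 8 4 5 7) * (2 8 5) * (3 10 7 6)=(0 8 4 2 5 6 3 10 7)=[8, 1, 5, 10, 2, 6, 3, 0, 4, 9, 7]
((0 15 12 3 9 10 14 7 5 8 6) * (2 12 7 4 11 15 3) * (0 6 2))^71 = ((0 3 9 10 14 4 11 15 7 5 8 2 12))^71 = (0 11 12 4 2 14 8 10 5 9 7 3 15)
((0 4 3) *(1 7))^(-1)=(0 3 4)(1 7)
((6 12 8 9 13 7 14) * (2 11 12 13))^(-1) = (2 9 8 12 11)(6 14 7 13)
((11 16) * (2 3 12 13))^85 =((2 3 12 13)(11 16))^85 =(2 3 12 13)(11 16)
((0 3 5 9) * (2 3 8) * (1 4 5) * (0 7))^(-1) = (0 7 9 5 4 1 3 2 8)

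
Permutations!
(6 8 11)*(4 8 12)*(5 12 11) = (4 8 5 12)(6 11) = [0, 1, 2, 3, 8, 12, 11, 7, 5, 9, 10, 6, 4]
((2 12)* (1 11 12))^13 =((1 11 12 2))^13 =(1 11 12 2)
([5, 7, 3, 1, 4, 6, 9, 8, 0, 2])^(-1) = [8, 3, 9, 2, 4, 0, 5, 1, 7, 6]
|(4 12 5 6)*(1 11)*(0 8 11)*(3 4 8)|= 9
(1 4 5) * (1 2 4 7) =(1 7)(2 4 5) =[0, 7, 4, 3, 5, 2, 6, 1]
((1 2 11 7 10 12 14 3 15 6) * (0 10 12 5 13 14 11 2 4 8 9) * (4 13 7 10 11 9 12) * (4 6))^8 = ((0 11 10 5 7 6 1 13 14 3 15 4 8 12 9))^8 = (0 14 11 3 10 15 5 4 7 8 6 12 1 9 13)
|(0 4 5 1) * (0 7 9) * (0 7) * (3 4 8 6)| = 14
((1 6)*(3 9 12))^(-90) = (12)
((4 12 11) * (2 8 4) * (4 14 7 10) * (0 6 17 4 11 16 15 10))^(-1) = (0 7 14 8 2 11 10 15 16 12 4 17 6)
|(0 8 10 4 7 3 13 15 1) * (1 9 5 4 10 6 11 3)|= 12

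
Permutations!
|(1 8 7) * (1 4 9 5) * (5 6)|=7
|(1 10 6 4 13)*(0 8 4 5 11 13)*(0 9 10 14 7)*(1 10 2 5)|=13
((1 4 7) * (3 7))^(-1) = (1 7 3 4)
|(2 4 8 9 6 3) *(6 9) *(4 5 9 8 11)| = |(2 5 9 8 6 3)(4 11)| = 6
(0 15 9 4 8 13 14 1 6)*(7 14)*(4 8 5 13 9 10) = (0 15 10 4 5 13 7 14 1 6)(8 9) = [15, 6, 2, 3, 5, 13, 0, 14, 9, 8, 4, 11, 12, 7, 1, 10]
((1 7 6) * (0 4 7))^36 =(0 4 7 6 1) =((0 4 7 6 1))^36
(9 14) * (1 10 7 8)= (1 10 7 8)(9 14)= [0, 10, 2, 3, 4, 5, 6, 8, 1, 14, 7, 11, 12, 13, 9]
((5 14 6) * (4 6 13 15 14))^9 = ((4 6 5)(13 15 14))^9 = (15)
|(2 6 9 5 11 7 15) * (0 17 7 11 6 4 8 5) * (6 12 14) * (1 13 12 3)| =|(0 17 7 15 2 4 8 5 3 1 13 12 14 6 9)| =15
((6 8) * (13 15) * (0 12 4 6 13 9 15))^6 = (15)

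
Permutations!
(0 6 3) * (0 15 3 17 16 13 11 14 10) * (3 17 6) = [3, 1, 2, 15, 4, 5, 6, 7, 8, 9, 0, 14, 12, 11, 10, 17, 13, 16] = (0 3 15 17 16 13 11 14 10)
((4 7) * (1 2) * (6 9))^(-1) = (1 2)(4 7)(6 9)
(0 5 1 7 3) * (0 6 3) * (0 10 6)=(0 5 1 7 10 6 3)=[5, 7, 2, 0, 4, 1, 3, 10, 8, 9, 6]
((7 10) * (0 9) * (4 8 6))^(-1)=(0 9)(4 6 8)(7 10)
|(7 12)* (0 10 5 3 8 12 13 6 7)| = |(0 10 5 3 8 12)(6 7 13)| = 6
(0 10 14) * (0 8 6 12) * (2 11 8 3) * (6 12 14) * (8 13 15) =(0 10 6 14 3 2 11 13 15 8 12) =[10, 1, 11, 2, 4, 5, 14, 7, 12, 9, 6, 13, 0, 15, 3, 8]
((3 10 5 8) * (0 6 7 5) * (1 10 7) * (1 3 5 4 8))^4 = (0 4 10 7 1 3 5 6 8) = ((0 6 3 7 4 8 5 1 10))^4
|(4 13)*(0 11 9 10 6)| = |(0 11 9 10 6)(4 13)| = 10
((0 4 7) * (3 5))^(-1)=(0 7 4)(3 5)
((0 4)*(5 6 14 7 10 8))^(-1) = (0 4)(5 8 10 7 14 6) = ((0 4)(5 6 14 7 10 8))^(-1)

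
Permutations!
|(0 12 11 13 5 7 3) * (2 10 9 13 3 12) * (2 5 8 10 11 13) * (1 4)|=22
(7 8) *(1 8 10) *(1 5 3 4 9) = (1 8 7 10 5 3 4 9) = [0, 8, 2, 4, 9, 3, 6, 10, 7, 1, 5]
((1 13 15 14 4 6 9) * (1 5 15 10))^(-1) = (1 10 13)(4 14 15 5 9 6)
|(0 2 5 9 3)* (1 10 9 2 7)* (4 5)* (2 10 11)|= |(0 7 1 11 2 4 5 10 9 3)|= 10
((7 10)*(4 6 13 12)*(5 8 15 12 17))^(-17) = (4 12 15 8 5 17 13 6)(7 10)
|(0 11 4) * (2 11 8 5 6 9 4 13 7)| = |(0 8 5 6 9 4)(2 11 13 7)| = 12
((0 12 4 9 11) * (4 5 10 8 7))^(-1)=((0 12 5 10 8 7 4 9 11))^(-1)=(0 11 9 4 7 8 10 5 12)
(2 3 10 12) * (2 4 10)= [0, 1, 3, 2, 10, 5, 6, 7, 8, 9, 12, 11, 4]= (2 3)(4 10 12)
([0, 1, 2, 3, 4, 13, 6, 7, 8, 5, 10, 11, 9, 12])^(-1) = [0, 1, 2, 3, 4, 9, 6, 7, 8, 12, 10, 11, 13, 5]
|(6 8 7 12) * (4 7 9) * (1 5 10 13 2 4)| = |(1 5 10 13 2 4 7 12 6 8 9)| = 11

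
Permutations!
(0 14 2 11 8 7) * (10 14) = [10, 1, 11, 3, 4, 5, 6, 0, 7, 9, 14, 8, 12, 13, 2] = (0 10 14 2 11 8 7)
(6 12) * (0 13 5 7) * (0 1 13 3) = [3, 13, 2, 0, 4, 7, 12, 1, 8, 9, 10, 11, 6, 5] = (0 3)(1 13 5 7)(6 12)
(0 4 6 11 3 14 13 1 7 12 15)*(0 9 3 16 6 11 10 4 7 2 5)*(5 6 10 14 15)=[7, 2, 6, 15, 11, 0, 14, 12, 8, 3, 4, 16, 5, 1, 13, 9, 10]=(0 7 12 5)(1 2 6 14 13)(3 15 9)(4 11 16 10)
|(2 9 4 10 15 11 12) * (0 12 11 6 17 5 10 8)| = 30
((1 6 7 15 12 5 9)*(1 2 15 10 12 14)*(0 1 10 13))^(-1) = (0 13 7 6 1)(2 9 5 12 10 14 15)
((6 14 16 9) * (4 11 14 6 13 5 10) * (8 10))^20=(4 14 9 5 10 11 16 13 8)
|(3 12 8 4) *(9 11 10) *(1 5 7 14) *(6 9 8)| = 8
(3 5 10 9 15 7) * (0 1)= [1, 0, 2, 5, 4, 10, 6, 3, 8, 15, 9, 11, 12, 13, 14, 7]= (0 1)(3 5 10 9 15 7)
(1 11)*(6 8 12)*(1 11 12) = (1 12 6 8) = [0, 12, 2, 3, 4, 5, 8, 7, 1, 9, 10, 11, 6]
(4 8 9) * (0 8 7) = (0 8 9 4 7) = [8, 1, 2, 3, 7, 5, 6, 0, 9, 4]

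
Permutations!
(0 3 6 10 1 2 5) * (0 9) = (0 3 6 10 1 2 5 9) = [3, 2, 5, 6, 4, 9, 10, 7, 8, 0, 1]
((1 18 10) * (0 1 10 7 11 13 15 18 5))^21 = ((0 1 5)(7 11 13 15 18))^21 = (7 11 13 15 18)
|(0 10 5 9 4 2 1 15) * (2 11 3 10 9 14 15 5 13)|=12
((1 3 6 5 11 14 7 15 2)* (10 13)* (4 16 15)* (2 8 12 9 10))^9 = (1 15 6 12 11 10 7 2 16 3 8 5 9 14 13 4)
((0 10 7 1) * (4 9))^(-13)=((0 10 7 1)(4 9))^(-13)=(0 1 7 10)(4 9)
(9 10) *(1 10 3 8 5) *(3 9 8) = (1 10 8 5) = [0, 10, 2, 3, 4, 1, 6, 7, 5, 9, 8]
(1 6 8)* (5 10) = (1 6 8)(5 10) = [0, 6, 2, 3, 4, 10, 8, 7, 1, 9, 5]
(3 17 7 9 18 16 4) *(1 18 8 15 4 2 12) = [0, 18, 12, 17, 3, 5, 6, 9, 15, 8, 10, 11, 1, 13, 14, 4, 2, 7, 16] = (1 18 16 2 12)(3 17 7 9 8 15 4)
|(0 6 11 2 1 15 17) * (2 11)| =|(0 6 2 1 15 17)| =6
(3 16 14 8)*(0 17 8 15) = (0 17 8 3 16 14 15) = [17, 1, 2, 16, 4, 5, 6, 7, 3, 9, 10, 11, 12, 13, 15, 0, 14, 8]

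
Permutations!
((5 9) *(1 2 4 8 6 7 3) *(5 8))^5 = ((1 2 4 5 9 8 6 7 3))^5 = (1 8 2 6 4 7 5 3 9)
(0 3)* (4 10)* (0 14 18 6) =[3, 1, 2, 14, 10, 5, 0, 7, 8, 9, 4, 11, 12, 13, 18, 15, 16, 17, 6] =(0 3 14 18 6)(4 10)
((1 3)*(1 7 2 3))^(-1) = ((2 3 7))^(-1) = (2 7 3)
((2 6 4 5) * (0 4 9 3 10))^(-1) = (0 10 3 9 6 2 5 4)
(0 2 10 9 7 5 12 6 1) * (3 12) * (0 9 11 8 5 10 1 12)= [2, 9, 1, 0, 4, 3, 12, 10, 5, 7, 11, 8, 6]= (0 2 1 9 7 10 11 8 5 3)(6 12)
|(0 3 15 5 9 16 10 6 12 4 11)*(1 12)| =12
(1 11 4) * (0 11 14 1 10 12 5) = [11, 14, 2, 3, 10, 0, 6, 7, 8, 9, 12, 4, 5, 13, 1] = (0 11 4 10 12 5)(1 14)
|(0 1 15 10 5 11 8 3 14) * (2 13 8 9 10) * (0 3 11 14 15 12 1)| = 10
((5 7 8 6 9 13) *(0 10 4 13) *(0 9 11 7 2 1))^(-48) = ((0 10 4 13 5 2 1)(6 11 7 8))^(-48) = (0 10 4 13 5 2 1)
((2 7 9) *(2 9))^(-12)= (9)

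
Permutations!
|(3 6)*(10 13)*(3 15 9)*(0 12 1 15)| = 14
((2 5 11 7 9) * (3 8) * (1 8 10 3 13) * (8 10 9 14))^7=((1 10 3 9 2 5 11 7 14 8 13))^7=(1 7 9 13 11 3 8 5 10 14 2)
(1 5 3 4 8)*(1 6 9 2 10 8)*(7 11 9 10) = (1 5 3 4)(2 7 11 9)(6 10 8) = [0, 5, 7, 4, 1, 3, 10, 11, 6, 2, 8, 9]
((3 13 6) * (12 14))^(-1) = ((3 13 6)(12 14))^(-1) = (3 6 13)(12 14)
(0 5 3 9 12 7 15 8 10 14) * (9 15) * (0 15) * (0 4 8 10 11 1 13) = (0 5 3 4 8 11 1 13)(7 9 12)(10 14 15) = [5, 13, 2, 4, 8, 3, 6, 9, 11, 12, 14, 1, 7, 0, 15, 10]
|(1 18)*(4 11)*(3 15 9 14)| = 4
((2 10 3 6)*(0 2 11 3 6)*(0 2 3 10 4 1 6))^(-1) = ((0 3 2 4 1 6 11 10))^(-1) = (0 10 11 6 1 4 2 3)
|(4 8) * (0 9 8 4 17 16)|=5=|(0 9 8 17 16)|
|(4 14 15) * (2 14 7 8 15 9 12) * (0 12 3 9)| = |(0 12 2 14)(3 9)(4 7 8 15)| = 4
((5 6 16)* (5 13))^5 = (5 6 16 13)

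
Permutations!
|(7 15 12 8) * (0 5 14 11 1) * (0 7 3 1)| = |(0 5 14 11)(1 7 15 12 8 3)| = 12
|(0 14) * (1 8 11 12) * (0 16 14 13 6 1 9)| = 8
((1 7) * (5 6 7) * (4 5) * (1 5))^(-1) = ((1 4)(5 6 7))^(-1) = (1 4)(5 7 6)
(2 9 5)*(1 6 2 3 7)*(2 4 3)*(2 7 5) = [0, 6, 9, 5, 3, 7, 4, 1, 8, 2] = (1 6 4 3 5 7)(2 9)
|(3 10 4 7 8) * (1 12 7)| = 7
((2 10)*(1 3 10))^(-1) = (1 2 10 3)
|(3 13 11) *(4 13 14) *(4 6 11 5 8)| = |(3 14 6 11)(4 13 5 8)| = 4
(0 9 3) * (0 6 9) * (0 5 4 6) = (0 5 4 6 9 3) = [5, 1, 2, 0, 6, 4, 9, 7, 8, 3]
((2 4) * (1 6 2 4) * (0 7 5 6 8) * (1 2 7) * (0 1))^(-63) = (1 8)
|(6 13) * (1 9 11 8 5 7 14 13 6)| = 8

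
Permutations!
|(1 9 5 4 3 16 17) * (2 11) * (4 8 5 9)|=|(1 4 3 16 17)(2 11)(5 8)|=10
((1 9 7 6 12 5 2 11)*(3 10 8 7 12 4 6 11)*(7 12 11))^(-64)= ((1 9 11)(2 3 10 8 12 5)(4 6))^(-64)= (1 11 9)(2 10 12)(3 8 5)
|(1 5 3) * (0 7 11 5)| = |(0 7 11 5 3 1)| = 6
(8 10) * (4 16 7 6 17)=[0, 1, 2, 3, 16, 5, 17, 6, 10, 9, 8, 11, 12, 13, 14, 15, 7, 4]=(4 16 7 6 17)(8 10)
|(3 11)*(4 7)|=2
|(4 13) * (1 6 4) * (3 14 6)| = 6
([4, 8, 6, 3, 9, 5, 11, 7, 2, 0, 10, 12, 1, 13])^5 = (13)(0 9 4)(1 12 11 6 2 8)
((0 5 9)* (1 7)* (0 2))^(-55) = ((0 5 9 2)(1 7))^(-55) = (0 5 9 2)(1 7)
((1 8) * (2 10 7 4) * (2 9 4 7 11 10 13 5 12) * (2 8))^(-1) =((1 2 13 5 12 8)(4 9)(10 11))^(-1) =(1 8 12 5 13 2)(4 9)(10 11)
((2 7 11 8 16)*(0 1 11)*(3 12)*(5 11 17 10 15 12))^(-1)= (0 7 2 16 8 11 5 3 12 15 10 17 1)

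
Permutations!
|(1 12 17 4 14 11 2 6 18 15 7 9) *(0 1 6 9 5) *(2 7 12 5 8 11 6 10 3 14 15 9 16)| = |(0 1 5)(2 16)(3 14 6 18 9 10)(4 15 12 17)(7 8 11)| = 12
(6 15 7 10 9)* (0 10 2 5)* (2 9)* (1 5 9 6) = (0 10 2 9 1 5)(6 15 7) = [10, 5, 9, 3, 4, 0, 15, 6, 8, 1, 2, 11, 12, 13, 14, 7]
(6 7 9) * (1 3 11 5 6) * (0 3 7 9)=(0 3 11 5 6 9 1 7)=[3, 7, 2, 11, 4, 6, 9, 0, 8, 1, 10, 5]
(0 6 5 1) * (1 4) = [6, 0, 2, 3, 1, 4, 5] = (0 6 5 4 1)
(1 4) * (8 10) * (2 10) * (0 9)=(0 9)(1 4)(2 10 8)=[9, 4, 10, 3, 1, 5, 6, 7, 2, 0, 8]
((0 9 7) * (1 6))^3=((0 9 7)(1 6))^3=(9)(1 6)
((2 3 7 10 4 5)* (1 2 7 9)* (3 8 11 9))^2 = (1 8 9 2 11)(4 7)(5 10)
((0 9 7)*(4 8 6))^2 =(0 7 9)(4 6 8)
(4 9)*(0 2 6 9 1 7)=(0 2 6 9 4 1 7)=[2, 7, 6, 3, 1, 5, 9, 0, 8, 4]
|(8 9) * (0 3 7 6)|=|(0 3 7 6)(8 9)|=4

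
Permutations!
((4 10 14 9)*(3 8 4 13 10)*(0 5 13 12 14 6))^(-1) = ((0 5 13 10 6)(3 8 4)(9 12 14))^(-1) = (0 6 10 13 5)(3 4 8)(9 14 12)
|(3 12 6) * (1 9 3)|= |(1 9 3 12 6)|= 5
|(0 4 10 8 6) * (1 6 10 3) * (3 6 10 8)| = 3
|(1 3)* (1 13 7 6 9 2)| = 7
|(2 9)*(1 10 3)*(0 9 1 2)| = 4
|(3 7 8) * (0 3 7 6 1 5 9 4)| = 14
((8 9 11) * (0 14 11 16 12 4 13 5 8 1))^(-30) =((0 14 11 1)(4 13 5 8 9 16 12))^(-30) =(0 11)(1 14)(4 16 8 13 12 9 5)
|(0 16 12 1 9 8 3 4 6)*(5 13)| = |(0 16 12 1 9 8 3 4 6)(5 13)| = 18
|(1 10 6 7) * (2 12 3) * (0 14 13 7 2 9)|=11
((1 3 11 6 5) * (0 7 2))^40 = ((0 7 2)(1 3 11 6 5))^40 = (11)(0 7 2)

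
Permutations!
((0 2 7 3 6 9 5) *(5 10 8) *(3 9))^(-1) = (0 5 8 10 9 7 2)(3 6)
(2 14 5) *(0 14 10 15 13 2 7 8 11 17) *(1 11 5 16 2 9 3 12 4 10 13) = (0 14 16 2 13 9 3 12 4 10 15 1 11 17)(5 7 8) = [14, 11, 13, 12, 10, 7, 6, 8, 5, 3, 15, 17, 4, 9, 16, 1, 2, 0]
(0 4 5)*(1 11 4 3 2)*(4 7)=[3, 11, 1, 2, 5, 0, 6, 4, 8, 9, 10, 7]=(0 3 2 1 11 7 4 5)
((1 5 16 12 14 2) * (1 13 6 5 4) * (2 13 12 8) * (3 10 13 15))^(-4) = ((1 4)(2 12 14 15 3 10 13 6 5 16 8))^(-4) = (2 6 15 8 13 14 16 10 12 5 3)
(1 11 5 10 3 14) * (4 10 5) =(1 11 4 10 3 14) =[0, 11, 2, 14, 10, 5, 6, 7, 8, 9, 3, 4, 12, 13, 1]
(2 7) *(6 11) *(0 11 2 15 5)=[11, 1, 7, 3, 4, 0, 2, 15, 8, 9, 10, 6, 12, 13, 14, 5]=(0 11 6 2 7 15 5)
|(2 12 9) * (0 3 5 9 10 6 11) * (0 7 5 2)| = |(0 3 2 12 10 6 11 7 5 9)| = 10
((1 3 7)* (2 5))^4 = ((1 3 7)(2 5))^4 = (1 3 7)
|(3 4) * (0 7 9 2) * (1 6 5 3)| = 20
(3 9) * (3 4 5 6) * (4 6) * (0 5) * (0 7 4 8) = (0 5 8)(3 9 6)(4 7) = [5, 1, 2, 9, 7, 8, 3, 4, 0, 6]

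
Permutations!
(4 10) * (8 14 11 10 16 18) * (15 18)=(4 16 15 18 8 14 11 10)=[0, 1, 2, 3, 16, 5, 6, 7, 14, 9, 4, 10, 12, 13, 11, 18, 15, 17, 8]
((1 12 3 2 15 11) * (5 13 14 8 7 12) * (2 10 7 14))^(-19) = (1 11 15 2 13 5)(3 10 7 12)(8 14)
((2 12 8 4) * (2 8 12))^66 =((12)(4 8))^66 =(12)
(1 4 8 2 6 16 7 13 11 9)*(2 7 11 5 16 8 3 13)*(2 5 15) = (1 4 3 13 15 2 6 8 7 5 16 11 9) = [0, 4, 6, 13, 3, 16, 8, 5, 7, 1, 10, 9, 12, 15, 14, 2, 11]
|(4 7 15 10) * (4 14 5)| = |(4 7 15 10 14 5)| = 6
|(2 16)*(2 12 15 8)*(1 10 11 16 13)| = 9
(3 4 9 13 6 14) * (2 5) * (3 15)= (2 5)(3 4 9 13 6 14 15)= [0, 1, 5, 4, 9, 2, 14, 7, 8, 13, 10, 11, 12, 6, 15, 3]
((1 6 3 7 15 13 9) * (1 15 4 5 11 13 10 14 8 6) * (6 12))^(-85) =((3 7 4 5 11 13 9 15 10 14 8 12 6))^(-85) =(3 9 6 13 12 11 8 5 14 4 10 7 15)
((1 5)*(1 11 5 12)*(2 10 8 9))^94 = ((1 12)(2 10 8 9)(5 11))^94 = (12)(2 8)(9 10)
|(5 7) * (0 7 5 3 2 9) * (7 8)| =|(0 8 7 3 2 9)| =6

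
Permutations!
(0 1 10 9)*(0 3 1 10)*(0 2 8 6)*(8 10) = (0 8 6)(1 2 10 9 3) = [8, 2, 10, 1, 4, 5, 0, 7, 6, 3, 9]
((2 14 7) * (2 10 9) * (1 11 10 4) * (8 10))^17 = (1 4 7 14 2 9 10 8 11)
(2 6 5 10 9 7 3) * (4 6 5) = [0, 1, 5, 2, 6, 10, 4, 3, 8, 7, 9] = (2 5 10 9 7 3)(4 6)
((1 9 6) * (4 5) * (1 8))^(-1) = ((1 9 6 8)(4 5))^(-1) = (1 8 6 9)(4 5)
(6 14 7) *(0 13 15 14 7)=(0 13 15 14)(6 7)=[13, 1, 2, 3, 4, 5, 7, 6, 8, 9, 10, 11, 12, 15, 0, 14]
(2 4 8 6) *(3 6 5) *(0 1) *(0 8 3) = [1, 8, 4, 6, 3, 0, 2, 7, 5] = (0 1 8 5)(2 4 3 6)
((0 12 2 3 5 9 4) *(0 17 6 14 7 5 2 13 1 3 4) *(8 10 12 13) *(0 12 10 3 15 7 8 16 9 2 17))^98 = (0 1 7 2)(3 14 17 8 6)(4 13 15 5)(9 16 12) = ((0 13 1 15 7 5 2 4)(3 17 6 14 8)(9 12 16))^98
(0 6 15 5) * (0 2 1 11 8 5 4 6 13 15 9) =(0 13 15 4 6 9)(1 11 8 5 2) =[13, 11, 1, 3, 6, 2, 9, 7, 5, 0, 10, 8, 12, 15, 14, 4]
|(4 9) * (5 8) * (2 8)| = |(2 8 5)(4 9)| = 6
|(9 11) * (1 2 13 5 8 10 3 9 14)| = |(1 2 13 5 8 10 3 9 11 14)| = 10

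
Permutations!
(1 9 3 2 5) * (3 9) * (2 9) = (1 3 9 2 5) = [0, 3, 5, 9, 4, 1, 6, 7, 8, 2]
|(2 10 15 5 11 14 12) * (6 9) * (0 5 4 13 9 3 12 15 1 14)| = 33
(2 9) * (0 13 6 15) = [13, 1, 9, 3, 4, 5, 15, 7, 8, 2, 10, 11, 12, 6, 14, 0] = (0 13 6 15)(2 9)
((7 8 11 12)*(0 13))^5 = (0 13)(7 8 11 12)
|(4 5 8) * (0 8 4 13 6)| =4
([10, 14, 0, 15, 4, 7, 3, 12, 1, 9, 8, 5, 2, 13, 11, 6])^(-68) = [8, 11, 10, 15, 4, 12, 3, 2, 14, 9, 1, 7, 0, 13, 5, 6]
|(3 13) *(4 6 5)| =6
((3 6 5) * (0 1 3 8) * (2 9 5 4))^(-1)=(0 8 5 9 2 4 6 3 1)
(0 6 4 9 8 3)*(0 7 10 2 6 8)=(0 8 3 7 10 2 6 4 9)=[8, 1, 6, 7, 9, 5, 4, 10, 3, 0, 2]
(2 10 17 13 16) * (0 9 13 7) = [9, 1, 10, 3, 4, 5, 6, 0, 8, 13, 17, 11, 12, 16, 14, 15, 2, 7] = (0 9 13 16 2 10 17 7)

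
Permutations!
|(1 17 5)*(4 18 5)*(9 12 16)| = 15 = |(1 17 4 18 5)(9 12 16)|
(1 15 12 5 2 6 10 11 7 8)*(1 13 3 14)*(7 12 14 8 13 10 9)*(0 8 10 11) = (0 8 11 12 5 2 6 9 7 13 3 10)(1 15 14) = [8, 15, 6, 10, 4, 2, 9, 13, 11, 7, 0, 12, 5, 3, 1, 14]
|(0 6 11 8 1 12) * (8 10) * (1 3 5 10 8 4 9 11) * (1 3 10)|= 30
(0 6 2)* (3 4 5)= (0 6 2)(3 4 5)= [6, 1, 0, 4, 5, 3, 2]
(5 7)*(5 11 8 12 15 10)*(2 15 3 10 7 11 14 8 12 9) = (2 15 7 14 8 9)(3 10 5 11 12) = [0, 1, 15, 10, 4, 11, 6, 14, 9, 2, 5, 12, 3, 13, 8, 7]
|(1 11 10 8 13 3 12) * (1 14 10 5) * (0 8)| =21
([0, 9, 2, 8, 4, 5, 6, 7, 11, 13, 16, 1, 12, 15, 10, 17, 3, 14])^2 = [0, 13, 2, 11, 4, 5, 6, 7, 1, 15, 3, 9, 12, 17, 16, 14, 8, 10]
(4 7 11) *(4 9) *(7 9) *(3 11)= (3 11 7)(4 9)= [0, 1, 2, 11, 9, 5, 6, 3, 8, 4, 10, 7]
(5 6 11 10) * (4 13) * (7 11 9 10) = (4 13)(5 6 9 10)(7 11) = [0, 1, 2, 3, 13, 6, 9, 11, 8, 10, 5, 7, 12, 4]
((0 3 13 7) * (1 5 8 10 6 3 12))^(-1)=((0 12 1 5 8 10 6 3 13 7))^(-1)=(0 7 13 3 6 10 8 5 1 12)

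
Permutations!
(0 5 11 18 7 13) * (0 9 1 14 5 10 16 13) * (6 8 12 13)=(0 10 16 6 8 12 13 9 1 14 5 11 18 7)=[10, 14, 2, 3, 4, 11, 8, 0, 12, 1, 16, 18, 13, 9, 5, 15, 6, 17, 7]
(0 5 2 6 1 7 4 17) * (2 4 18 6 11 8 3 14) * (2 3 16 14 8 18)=(0 5 4 17)(1 7 2 11 18 6)(3 8 16 14)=[5, 7, 11, 8, 17, 4, 1, 2, 16, 9, 10, 18, 12, 13, 3, 15, 14, 0, 6]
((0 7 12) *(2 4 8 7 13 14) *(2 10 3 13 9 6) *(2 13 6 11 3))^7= ((0 9 11 3 6 13 14 10 2 4 8 7 12))^7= (0 10 9 2 11 4 3 8 6 7 13 12 14)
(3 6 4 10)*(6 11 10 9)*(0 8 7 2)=[8, 1, 0, 11, 9, 5, 4, 2, 7, 6, 3, 10]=(0 8 7 2)(3 11 10)(4 9 6)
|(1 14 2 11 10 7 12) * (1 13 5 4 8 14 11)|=11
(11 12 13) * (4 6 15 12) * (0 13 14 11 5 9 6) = [13, 1, 2, 3, 0, 9, 15, 7, 8, 6, 10, 4, 14, 5, 11, 12] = (0 13 5 9 6 15 12 14 11 4)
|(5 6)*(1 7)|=|(1 7)(5 6)|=2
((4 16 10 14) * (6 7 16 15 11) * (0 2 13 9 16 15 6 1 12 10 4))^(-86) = (0 10 1 15 6 16 13)(2 14 12 11 7 4 9)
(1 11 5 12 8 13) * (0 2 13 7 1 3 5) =(0 2 13 3 5 12 8 7 1 11) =[2, 11, 13, 5, 4, 12, 6, 1, 7, 9, 10, 0, 8, 3]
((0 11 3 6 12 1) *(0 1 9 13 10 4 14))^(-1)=(0 14 4 10 13 9 12 6 3 11)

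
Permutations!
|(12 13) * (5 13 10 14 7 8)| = 7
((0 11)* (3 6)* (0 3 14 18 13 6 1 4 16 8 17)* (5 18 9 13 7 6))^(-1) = (0 17 8 16 4 1 3 11)(5 13 9 14 6 7 18)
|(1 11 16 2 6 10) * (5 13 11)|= |(1 5 13 11 16 2 6 10)|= 8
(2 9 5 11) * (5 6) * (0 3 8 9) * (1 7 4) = (0 3 8 9 6 5 11 2)(1 7 4) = [3, 7, 0, 8, 1, 11, 5, 4, 9, 6, 10, 2]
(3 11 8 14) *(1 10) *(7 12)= (1 10)(3 11 8 14)(7 12)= [0, 10, 2, 11, 4, 5, 6, 12, 14, 9, 1, 8, 7, 13, 3]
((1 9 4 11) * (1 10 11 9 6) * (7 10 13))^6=(7 11)(10 13)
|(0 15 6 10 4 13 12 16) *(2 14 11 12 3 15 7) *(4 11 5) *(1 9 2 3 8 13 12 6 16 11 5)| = |(0 7 3 15 16)(1 9 2 14)(4 12 11 6 10 5)(8 13)| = 60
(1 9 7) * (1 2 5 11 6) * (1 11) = [0, 9, 5, 3, 4, 1, 11, 2, 8, 7, 10, 6] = (1 9 7 2 5)(6 11)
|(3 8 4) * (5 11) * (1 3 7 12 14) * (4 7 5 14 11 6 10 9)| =35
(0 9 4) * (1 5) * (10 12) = [9, 5, 2, 3, 0, 1, 6, 7, 8, 4, 12, 11, 10] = (0 9 4)(1 5)(10 12)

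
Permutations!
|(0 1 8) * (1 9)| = 4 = |(0 9 1 8)|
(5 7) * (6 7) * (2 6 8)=[0, 1, 6, 3, 4, 8, 7, 5, 2]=(2 6 7 5 8)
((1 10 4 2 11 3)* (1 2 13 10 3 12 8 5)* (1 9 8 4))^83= (1 11 13 3 12 10 2 4)(5 8 9)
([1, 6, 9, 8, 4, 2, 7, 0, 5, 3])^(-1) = [7, 0, 5, 9, 4, 8, 1, 6, 3, 2]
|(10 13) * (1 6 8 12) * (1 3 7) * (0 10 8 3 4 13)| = 4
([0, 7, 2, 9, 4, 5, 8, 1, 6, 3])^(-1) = [0, 7, 2, 9, 4, 5, 8, 1, 6, 3]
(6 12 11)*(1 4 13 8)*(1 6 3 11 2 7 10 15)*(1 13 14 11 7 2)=(1 4 14 11 3 7 10 15 13 8 6 12)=[0, 4, 2, 7, 14, 5, 12, 10, 6, 9, 15, 3, 1, 8, 11, 13]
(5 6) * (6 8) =(5 8 6) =[0, 1, 2, 3, 4, 8, 5, 7, 6]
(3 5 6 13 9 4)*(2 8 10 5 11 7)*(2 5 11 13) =(2 8 10 11 7 5 6)(3 13 9 4) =[0, 1, 8, 13, 3, 6, 2, 5, 10, 4, 11, 7, 12, 9]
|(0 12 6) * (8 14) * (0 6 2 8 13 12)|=|(2 8 14 13 12)|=5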